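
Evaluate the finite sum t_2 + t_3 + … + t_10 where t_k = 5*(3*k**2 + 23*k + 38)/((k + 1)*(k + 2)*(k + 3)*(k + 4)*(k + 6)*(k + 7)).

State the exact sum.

Σ = 19/476

Step 1: r(k) = (k + 1)*(k + 6)*(23*k + 3*(k + 1)**2 + 61)/((k + 5)*(k + 8)*(3*k**2 + 23*k + 38)).
Factor: A=k + 1; B=k + 8; C=k**3 + 38*k**2/3 + 51*k + 190/3.
Set up (k + 1)·f(k+1) − (k + 7)·f(k) − (k**3 + 38*k**2/3 + 51*k + 190/3) = 0.
deg f ≤ 6 (via 1,1,3).
Match coefficients ⇒ f(k) = k*(k + 2)*(k + 4)*(k + 5)*(k**2 + 10*k + 27)/54.
Certificate R = B(k−1)f/C = k*(k + 2)*(k + 4)*(k + 7)*(k**2 + 10*k + 27)/(18*(3*k**2 + 23*k + 38)) gives s_k = 5*k*(k**2 + 10*k + 27)/(18*(k**3 + 10*k**2 + 27*k + 18)).
Check: Δs_k = 5*(3*k**2 + 23*k + 38)/(k**6 + 23*k**5 + 207*k**4 + 925*k**3 + 2144*k**2 + 2412*k + 1008). ✓
Sum = s_(11) − s_(2); s_(11) = 2365/8568, s_(2) = 17/72 ⇒ 19/476.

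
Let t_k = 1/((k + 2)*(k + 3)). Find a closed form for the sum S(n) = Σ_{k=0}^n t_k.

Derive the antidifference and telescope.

Ratio r(k) = (k + 2)/(k + 4).
Take A(k)=k + 2, B(k)=k + 4, C(k)=1.
Key eq: (k + 2)·f(k+1) = (k + 3)·f(k) + (1).
Degrees (1,1,0) ⇒ d ≤ 1.
Match coefficients ⇒ f(k) = k/2.
R(k) = B(k−1)·f(k)/C(k) = k*(k + 3)/2; s_k = R·t_k = k/(2*(k + 2)).
Verify: 1/(k**2 + 5*k + 6) matches t_k.
Σ_(k=0)^n t_k = s_(n+1) − s_(0) = ((n + 1)/(2*(n + 3))) − (0), i.e. (n + 1)/(2*(n + 3)).

S(n) = (n + 1)/(2*(n + 3))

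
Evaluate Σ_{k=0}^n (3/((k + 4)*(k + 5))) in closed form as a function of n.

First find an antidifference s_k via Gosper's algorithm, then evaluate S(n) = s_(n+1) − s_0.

t_(k+1)/t_k = (k + 4)/(k + 6).
Gosper form: A/B · C(k+1)/C(k) with A=k + 4, B=k + 6, C=1.
Solve (k + 4)·f(k+1) − (k + 5)·f(k) = 1.
deg f ≤ 1 (via 1,1,0).
Solving with deg f ≤ 1: f(k) = k/4.
Certificate R = B(k−1)f/C = k*(k + 5)/4 gives s_k = 3*k/(4*(k + 4)).
Check: Δs_k = 3/(k**2 + 9*k + 20). ✓
Evaluate: s_(n+1) = 3*(n + 1)/(4*(n + 5)); subtract s_(0) = 0 ⇒ S(n) = 3*(n + 1)/(4*(n + 5)).

S(n) = 3*(n + 1)/(4*(n + 5))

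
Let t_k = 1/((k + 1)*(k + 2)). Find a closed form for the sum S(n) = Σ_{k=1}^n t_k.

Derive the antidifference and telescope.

t_(k+1)/t_k = (k + 1)/(k + 3).
Gosper form: A/B · C(k+1)/C(k) with A=k + 1, B=k + 3, C=1.
f must satisfy (k + 1)·f(k+1) − (k + 2)·f(k) = 1.
From deg A=1, deg B=1, deg C=0: d=1.
Solve for f: f(k) = k (degree 1 ≤ 1).
Certificate R = B(k−1)f/C = k*(k + 2) gives s_k = k/(k + 1).
Δs = 1/(k**2 + 3*k + 2), as required.
Telescope: S(n) = s_(n+1) − s_(1) = (n + 1)/(n + 2) − (1/2) = n/(2*(n + 2)).

S(n) = n/(2*(n + 2))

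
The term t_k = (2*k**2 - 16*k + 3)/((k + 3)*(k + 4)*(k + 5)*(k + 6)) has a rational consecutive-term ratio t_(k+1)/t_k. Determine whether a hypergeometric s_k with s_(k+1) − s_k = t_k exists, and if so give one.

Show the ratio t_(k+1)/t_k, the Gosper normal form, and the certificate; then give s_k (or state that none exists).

Compute t_(k+1)/t_k: get -(k + 3)*(16*k - 2*(k + 1)**2 + 13)/((k + 7)*(2*k**2 - 16*k + 3)).
So A=k + 3 and B=k + 7, with C=k**2 - 8*k + 3/2.
f must satisfy (k + 3)·f(k+1) − (k + 6)·f(k) = k**2 - 8*k + 3/2.
Degrees (1,1,2) ⇒ d ≤ 3.
Solve for f: f(k) = k*(k**2 - 48*k + 77)/60 (degree 3 ≤ 3).
Certificate R = B(k−1)f/C = k*(k + 6)*(k**2 - 48*k + 77)/(30*(2*k**2 - 16*k + 3)) gives s_k = k*(k**2 - 48*k + 77)/(30*(k + 3)*(k + 4)*(k + 5)).
s_(k+1) − s_k = (2*k**2 - 16*k + 3)/(k**4 + 18*k**3 + 119*k**2 + 342*k + 360) = t_k.

s_k = k*(k**2 - 48*k + 77)/(30*(k + 3)*(k + 4)*(k + 5))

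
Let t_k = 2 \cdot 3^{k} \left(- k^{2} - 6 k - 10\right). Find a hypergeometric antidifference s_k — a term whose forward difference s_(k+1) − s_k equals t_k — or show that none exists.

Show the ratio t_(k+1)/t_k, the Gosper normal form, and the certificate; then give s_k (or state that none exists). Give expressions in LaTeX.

s_k = 3^{k} \left(- k^{2} - 3 k - 4\right)

Ratio r(k) = 3*(k**2 + 8*k + 17)/(k**2 + 6*k + 10).
Gosper form: A/B · C(k+1)/C(k) with A=3, B=1, C=k**2 + 6*k + 10.
Need (3)·f(k+1) − (1)·f(k) = k**2 + 6*k + 10.
Degrees (0,0,2) ⇒ d ≤ 2.
Solve for f: f(k) = (k**2 + 3*k + 4)/2 (degree 2 ≤ 2).
So s_k = (B(k−1)f/C)·t_k = ((k**2 + 3*k + 4)/(2*(k**2 + 6*k + 10)))·t_k = 3**k*(-k**2 - 3*k - 4).
Check: Δs_k = 2*3**k*(-k**2 - 6*k - 10). ✓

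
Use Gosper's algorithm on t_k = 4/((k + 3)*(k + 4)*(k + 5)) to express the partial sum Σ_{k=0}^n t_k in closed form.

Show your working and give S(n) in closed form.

The ratio is (k + 3)/(k + 6).
Factor: A=k + 3; B=k + 6; C=1.
Need (k + 3)·f(k+1) − (k + 5)·f(k) = 1.
deg f ≤ 2 (via 1,1,0).
Coefficient equations give f(k) = k*(k + 7)/24.
Then R = B(k−1)f/C = k*(k + 5)*(k + 7)/24, so s_k = R(k)·t_k = k*(k + 7)/(6*(k + 3)*(k + 4)).
Verify: 4/(k**3 + 12*k**2 + 47*k + 60) matches t_k.
Evaluate: s_(n+1) = (n**2 + 9*n + 8)/(6*(n**2 + 9*n + 20)); subtract s_(0) = 0 ⇒ S(n) = (n**2 + 9*n + 8)/(6*(n**2 + 9*n + 20)).

S(n) = (n**2 + 9*n + 8)/(6*(n**2 + 9*n + 20))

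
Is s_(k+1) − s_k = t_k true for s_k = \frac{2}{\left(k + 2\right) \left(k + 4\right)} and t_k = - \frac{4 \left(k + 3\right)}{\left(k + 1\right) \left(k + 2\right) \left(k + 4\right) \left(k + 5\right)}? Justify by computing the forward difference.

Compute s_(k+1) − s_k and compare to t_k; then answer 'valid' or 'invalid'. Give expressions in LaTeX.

Invalid: residual \frac{2 \left(3 k + 11\right)}{k^{5} + 15 k^{4} + 85 k^{3} + 225 k^{2} + 274 k + 120} ≠ 0.

s_(k+1) = 2/((k + 3)*(k + 5))
s_(k+1) − s_k = 2*(-2*k - 7)/(k**4 + 14*k**3 + 71*k**2 + 154*k + 120)
(s_(k+1) − s_k) − t_k = 2*(3*k + 11)/(k**5 + 15*k**4 + 85*k**3 + 225*k**2 + 274*k + 120)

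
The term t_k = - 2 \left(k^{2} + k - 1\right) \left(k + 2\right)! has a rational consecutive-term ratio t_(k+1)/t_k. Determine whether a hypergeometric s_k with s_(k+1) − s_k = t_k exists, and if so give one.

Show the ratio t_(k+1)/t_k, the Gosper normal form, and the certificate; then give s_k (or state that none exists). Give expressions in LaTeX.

The ratio is (k + 3)*(k + (k + 1)**2)/(k**2 + k - 1).
Factor: A=k + 3; B=1; C=k**2 + k - 1.
Solve (k + 3)·f(k+1) − (1)·f(k) = k**2 + k - 1.
Degrees (1,0,2) ⇒ d ≤ 1.
Solve for f: f(k) = k - 2 (degree 1 ≤ 1).
Then R = B(k−1)f/C = (k - 2)/(k**2 + k - 1), so s_k = R(k)·t_k = -2*(k - 2)*factorial(k + 2).
s_(k+1) − s_k = -2*(k**2 + k - 1)*factorial(k + 2) = t_k.

s_k = - 2 \left(k - 2\right) \left(k + 2\right)!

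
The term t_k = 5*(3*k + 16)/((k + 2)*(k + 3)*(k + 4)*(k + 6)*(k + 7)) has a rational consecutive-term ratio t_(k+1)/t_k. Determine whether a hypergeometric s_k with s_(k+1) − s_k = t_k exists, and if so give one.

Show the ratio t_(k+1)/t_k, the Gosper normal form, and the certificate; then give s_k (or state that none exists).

The ratio is (k + 2)*(k + 6)*(3*k + 19)/((k + 5)*(k + 8)*(3*k + 16)).
Take A(k)=k + 2, B(k)=k + 8, C(k)=k**2 + 31*k/3 + 80/3.
Key eq: (k + 2)·f(k+1) = (k + 7)·f(k) + (k**2 + 31*k/3 + 80/3).
Bound: deg f ≤ 5.
Coefficient equations give f(k) = k*(k + 4)*(k + 5)*(k**2 + 11*k + 36)/108.
Certificate R = B(k−1)f/C = k*(k + 4)*(k + 7)*(k**2 + 11*k + 36)/(36*(3*k + 16)) gives s_k = 5*k*(k**2 + 11*k + 36)/(36*(k**3 + 11*k**2 + 36*k + 36)).
s_(k+1) − s_k = 5*(3*k + 16)/(k**5 + 22*k**4 + 185*k**3 + 740*k**2 + 1404*k + 1008) = t_k.

s_k = 5*k*(k**2 + 11*k + 36)/(36*(k**3 + 11*k**2 + 36*k + 36))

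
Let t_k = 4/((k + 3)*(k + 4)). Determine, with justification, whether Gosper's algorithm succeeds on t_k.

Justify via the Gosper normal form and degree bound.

Yes. s_k = 4*k/(3*(k + 3)).

t_(k+1)/t_k = (k + 3)/(k + 5).
Normal form (A,B,C) = (k + 3, k + 5, 1).
f must satisfy (k + 3)·f(k+1) − (k + 4)·f(k) = 1.
deg f ≤ 1 (via 1,1,0).
A polynomial solution: f(k) = k/3.
R(k) = B(k−1)·f(k)/C(k) = k*(k + 4)/3; s_k = R·t_k = 4*k/(3*(k + 3)).
Verify: 4/(k**2 + 7*k + 12) matches t_k.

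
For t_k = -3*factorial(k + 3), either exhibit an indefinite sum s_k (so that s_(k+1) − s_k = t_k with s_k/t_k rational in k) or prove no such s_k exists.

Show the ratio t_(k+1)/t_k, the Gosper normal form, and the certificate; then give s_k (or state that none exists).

The ratio is k + 4.
Take A(k)=k + 4, B(k)=1, C(k)=1.
Key eq: (k + 4)·f(k+1) = (1)·f(k) + (1).
Degrees (1,0,0) ⇒ d ≤ -1.
d = -1 < 0 ⇒ no nonzero polynomial f; not summable.

none (Gosper's algorithm certifies no s_k)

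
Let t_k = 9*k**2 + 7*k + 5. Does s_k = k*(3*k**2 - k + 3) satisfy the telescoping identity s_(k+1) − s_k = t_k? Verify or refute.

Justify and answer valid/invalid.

valid; difference matches t_k

s_(k+1) = (k + 1)*(-k + 3*(k + 1)**2 + 2)
s_(k+1) − s_k = 9*k**2 + 7*k + 5
(s_(k+1) − s_k) − t_k = 0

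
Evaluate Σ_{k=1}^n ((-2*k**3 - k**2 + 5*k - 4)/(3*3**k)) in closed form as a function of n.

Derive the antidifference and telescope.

S(n) = 3**(-n - 1)*(-8*3**n + n**3 + 5*n**2 + 8*n + 8)

t_(k+1)/t_k = (2*k**3 + 7*k**2 + 3*k + 2)/(3*(2*k**3 + k**2 - 5*k + 4)).
Normal form (A,B,C) = (1/3, 1, k**3 + k**2/2 - 5*k/2 + 2).
Solve (1/3)·f(k+1) − (1)·f(k) = k**3 + k**2/2 - 5*k/2 + 2.
Bound: deg f ≤ 3.
Coefficient equations give f(k) = -3*(k**3 + 2*k**2 + k + 4)/2.
So s_k = (B(k−1)f/C)·t_k = (-3*(k**3 + 2*k**2 + k + 4)/(2*k**3 + k**2 - 5*k + 4))·t_k = (k**3 + 2*k**2 + k + 4)/3**k.
Verify: (-2*k**3 - k**2 + 5*k - 4)/(3*3**k) matches t_k.
Telescope: S(n) = s_(n+1) − s_(1) = 3**(-n - 1)*(n**3 + 5*n**2 + 8*n + 8) − (8/3) = 3**(-n - 1)*(-8*3**n + n**3 + 5*n**2 + 8*n + 8).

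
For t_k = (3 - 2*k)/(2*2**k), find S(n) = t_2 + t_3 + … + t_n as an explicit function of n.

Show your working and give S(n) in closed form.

Compute t_(k+1)/t_k: get (2*k - 1)/(2*(2*k - 3)).
Take A(k)=1/2, B(k)=1, C(k)=k - 3/2.
Key eq: (1/2)·f(k+1) = (1)·f(k) + (k - 3/2).
Bound: deg f ≤ 1.
Solving with deg f ≤ 1: f(k) = 1 - 2*k.
Then R = B(k−1)f/C = -2*(2*k - 1)/(2*k - 3), so s_k = R(k)·t_k = (2*k - 1)/2**k.
Δs = (3 - 2*k)/(2*2**k), as required.
Telescope: S(n) = s_(n+1) − s_(2) = 2**(-n - 1)*(2*n + 1) − (3/4) = 2**(-n - 2)*(-3*2**n + 4*n + 2).

S(n) = 2**(-n - 2)*(-3*2**n + 4*n + 2)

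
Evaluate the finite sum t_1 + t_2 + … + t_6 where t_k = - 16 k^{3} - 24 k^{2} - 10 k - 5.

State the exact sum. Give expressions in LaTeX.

t_(k+1)/t_k = (16*k**3 + 72*k**2 + 106*k + 55)/(16*k**3 + 24*k**2 + 10*k + 5).
Factor: A=1; B=1; C=k**3 + 3*k**2/2 + 5*k/8 + 5/16.
Set up (1)·f(k+1) − (1)·f(k) − (k**3 + 3*k**2/2 + 5*k/8 + 5/16) = 0.
d = 4 from the (0,0,3) case.
Match coefficients ⇒ f(k) = k*(4*k**3 - 3*k + 4)/16.
So s_k = (B(k−1)f/C)·t_k = (k*(4*k**3 - 3*k + 4)/(16*k**3 + 24*k**2 + 10*k + 5))·t_k = k*(-4*k**3 + 3*k - 4).
Check: Δs_k = -16*k**3 - 24*k**2 - 10*k - 5. ✓
Evaluate s at k=7 and k=1: -9485 and -5; difference -9480.

Σ = -9480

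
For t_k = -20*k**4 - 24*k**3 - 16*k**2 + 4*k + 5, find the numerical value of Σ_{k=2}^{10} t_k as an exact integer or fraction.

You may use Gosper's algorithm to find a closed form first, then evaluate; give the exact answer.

Σ = -585099

Ratio r(k) = (20*k**4 + 104*k**3 + 208*k**2 + 180*k + 51)/(20*k**4 + 24*k**3 + 16*k**2 - 4*k - 5).
So A=1 and B=1, with C=k**4 + 6*k**3/5 + 4*k**2/5 - k/5 - 1/4.
Key eq: (1)·f(k+1) = (1)·f(k) + (k**4 + 6*k**3/5 + 4*k**2/5 - k/5 - 1/4).
From deg A=0, deg B=0, deg C=4: d=5.
Match coefficients ⇒ f(k) = k*(4*k**4 - 4*k**3 - 4*k - 1)/20.
Certificate R = B(k−1)f/C = k*(4*k**4 - 4*k**3 - 4*k - 1)/(20*k**4 + 24*k**3 + 16*k**2 - 4*k - 5) gives s_k = k*(-4*k**4 + 4*k**3 + 4*k + 1).
Δs = -20*k**4 - 24*k**3 - 16*k**2 + 4*k + 5, as required.
Sum = s_(11) − s_(2); s_(11) = -585145, s_(2) = -46 ⇒ -585099.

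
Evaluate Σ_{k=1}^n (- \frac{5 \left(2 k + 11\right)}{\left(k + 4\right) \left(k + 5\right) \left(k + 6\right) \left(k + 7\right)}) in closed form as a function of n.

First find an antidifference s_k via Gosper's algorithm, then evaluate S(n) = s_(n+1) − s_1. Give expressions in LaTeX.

S(n) = \frac{n \left(- n - 12\right)}{7 \left(n^{2} + 12 n + 35\right)}

Ratio r(k) = (k + 4)*(2*k + 13)/((k + 8)*(2*k + 11)).
So A=k + 4 and B=k + 8, with C=k + 11/2.
Key eq: (k + 4)·f(k+1) = (k + 7)·f(k) + (k + 11/2).
Degrees (1,1,1) ⇒ d ≤ 3.
Solving with deg f ≤ 3: f(k) = k*(k + 5)*(k + 10)/48.
Get s_k = R·t_k = 5*k*(-k - 10)/(24*(k**2 + 10*k + 24)) with R(k) = B(k−1)f(k)/C(k) = k*(k + 5)*(k + 7)*(k + 10)/(24*(2*k + 11)).
Δs = 5*(-2*k - 11)/(k**4 + 22*k**3 + 179*k**2 + 638*k + 840), as required.
Σ_(k=1)^n t_k = s_(n+1) − s_(1) = (5*(-n**2 - 12*n - 11)/(24*(n**2 + 12*n + 35))) − (-11/168), i.e. n*(-n - 12)/(7*(n**2 + 12*n + 35)).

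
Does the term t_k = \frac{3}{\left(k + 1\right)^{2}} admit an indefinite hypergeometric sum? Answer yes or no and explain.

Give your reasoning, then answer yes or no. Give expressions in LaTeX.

t_(k+1)/t_k = (k + 1)**2/(k + 2)**2.
Gosper form: A/B · C(k+1)/C(k) with A=k**2 + 2*k + 1, B=k**2 + 4*k + 4, C=1.
f must satisfy (k**2 + 2*k + 1)·f(k+1) − (k**2 + 2*k + 1)·f(k) = 1.
Bound: deg f ≤ 0.
Put f(k) = c0: A·f(k+1) − B(k−1)·f(k) − C = -1; need -1 = 0 — inconsistent ⇒ no f, not summable.

No; the coefficient equations for f are inconsistent.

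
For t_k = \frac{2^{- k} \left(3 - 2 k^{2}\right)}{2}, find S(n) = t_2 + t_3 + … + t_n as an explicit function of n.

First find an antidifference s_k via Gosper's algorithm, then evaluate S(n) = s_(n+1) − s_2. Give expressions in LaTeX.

r(k) = (2*(k + 1)**2 - 3)/(2*(2*k**2 - 3)) after simplifying.
Take A(k)=1/2, B(k)=1, C(k)=k**2 - 3/2.
Need (1/2)·f(k+1) − (1)·f(k) = k**2 - 3/2.
From deg A=0, deg B=0, deg C=2: d=2.
A polynomial solution: f(k) = -2*k**2 - 4*k - 3.
So s_k = (B(k−1)f/C)·t_k = (-2*(2*k**2 + 4*k + 3)/(2*k**2 - 3))·t_k = (2*k**2 + 4*k + 3)/2**k.
Verify: (3 - 2*k**2)/(2*2**k) matches t_k.
s_(n+1) = 2**(-n - 1)*(2*n**2 + 8*n + 9) and s_(2) = 19/4, so S(n) = 2**(-n - 2)*(-19*2**n + 4*n**2 + 16*n + 18).

S(n) = 2^{- n - 2} \left(- 19 \cdot 2^{n} + 4 n^{2} + 16 n + 18\right)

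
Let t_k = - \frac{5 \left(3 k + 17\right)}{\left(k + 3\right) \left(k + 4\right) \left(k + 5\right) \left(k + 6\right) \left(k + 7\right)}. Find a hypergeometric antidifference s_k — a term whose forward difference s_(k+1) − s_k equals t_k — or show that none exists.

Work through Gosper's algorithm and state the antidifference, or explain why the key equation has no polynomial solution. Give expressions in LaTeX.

Ratio r(k) = (k + 3)*(3*k + 20)/((k + 8)*(3*k + 17)).
A = k + 3, B = k + 8, C = k + 17/3.
Solve (k + 3)·f(k+1) − (k + 7)·f(k) = k + 17/3.
From deg A=1, deg B=1, deg C=1: d=4.
Coefficient equations give f(k) = k*(k + 5)*(k**2 + 13*k + 54)/216.
Certificate R = B(k−1)f/C = k*(k + 5)*(k + 7)*(k**2 + 13*k + 54)/(72*(3*k + 17)) gives s_k = 5*k*(-k**2 - 13*k - 54)/(72*(k**3 + 13*k**2 + 54*k + 72)).
Verify: 5*(-3*k - 17)/(k**5 + 25*k**4 + 245*k**3 + 1175*k**2 + 2754*k + 2520) matches t_k.

s_k = \frac{5 k \left(- k^{2} - 13 k - 54\right)}{72 \left(k^{3} + 13 k^{2} + 54 k + 72\right)}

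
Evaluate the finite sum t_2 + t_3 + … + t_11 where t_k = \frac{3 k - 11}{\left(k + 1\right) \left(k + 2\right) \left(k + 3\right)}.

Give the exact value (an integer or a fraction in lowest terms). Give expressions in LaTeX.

Σ = -5/546

r(k) = (k + 1)*(3*k - 8)/((k + 4)*(3*k - 11)) after simplifying.
A = k + 1, B = k + 4, C = k - 11/3.
Set up (k + 1)·f(k+1) − (k + 3)·f(k) − (k - 11/3) = 0.
Degrees (1,1,1) ⇒ d ≤ 2.
Coefficient equations give f(k) = -k*(2*k + 9)/3.
Get s_k = R·t_k = k*(-2*k - 9)/((k + 1)*(k + 2)) with R(k) = B(k−1)f(k)/C(k) = -k*(k + 3)*(2*k + 9)/(3*k - 11).
Check: Δs_k = (3*k - 11)/(k**3 + 6*k**2 + 11*k + 6). ✓
Σ_(k=2)^(11) t_k = s_(12) − s_(2) = -198/91 − (-13/6) = -5/546.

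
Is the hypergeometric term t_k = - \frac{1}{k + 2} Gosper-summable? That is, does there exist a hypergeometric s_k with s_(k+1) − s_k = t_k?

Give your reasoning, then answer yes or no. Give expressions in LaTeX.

No — key equation has no polynomial f.

Step 1: r(k) = (k + 2)/(k + 3).
Take A(k)=k + 2, B(k)=k + 3, C(k)=1.
Key eq: (k + 2)·f(k+1) = (k + 2)·f(k) + (1).
From deg A=1, deg B=1, deg C=0: d=0.
Generic f = c0 gives residual -1; -1 = 0 cannot hold, so t_k is not Gosper-summable.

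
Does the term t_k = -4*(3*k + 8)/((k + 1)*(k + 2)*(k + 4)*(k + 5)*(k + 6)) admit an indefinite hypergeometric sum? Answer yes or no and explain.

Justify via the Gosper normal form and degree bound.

Yes. s_k = k*(-k**2 - 10*k - 29)/(5*(k**3 + 10*k**2 + 29*k + 20)).

Compute t_(k+1)/t_k: get (k + 1)*(k + 4)*(3*k + 11)/((k + 3)*(k + 7)*(3*k + 8)).
Take A(k)=k + 1, B(k)=k + 7, C(k)=k**2 + 17*k/3 + 8.
f must satisfy (k + 1)·f(k+1) − (k + 6)·f(k) = k**2 + 17*k/3 + 8.
From deg A=1, deg B=1, deg C=2: d=5.
A polynomial solution: f(k) = k*(k + 2)*(k + 3)*(k**2 + 10*k + 29)/60.
So s_k = (B(k−1)f/C)·t_k = (k*(k + 2)*(k + 6)*(k**2 + 10*k + 29)/(20*(3*k + 8)))·t_k = k*(-k**2 - 10*k - 29)/(5*(k**3 + 10*k**2 + 29*k + 20)).
Δs = 4*(-3*k - 8)/(k**5 + 18*k**4 + 121*k**3 + 372*k**2 + 508*k + 240), as required.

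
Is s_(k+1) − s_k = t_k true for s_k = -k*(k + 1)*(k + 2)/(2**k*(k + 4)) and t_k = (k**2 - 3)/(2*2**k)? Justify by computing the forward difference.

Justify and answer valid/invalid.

Invalid: residual 3*2**(-k - 1)*(-k**3 - 6*k**2 - k + 12)/(k**2 + 9*k + 20) ≠ 0.

s_(k+1) = -(k + 1)*(k + 2)*(k + 3)/(2*2**k*(k + 5))
s_(k+1) − s_k = (k**4 + 6*k**3 - k**2 - 30*k - 24)/(2*2**k*(k**2 + 9*k + 20))
(s_(k+1) − s_k) − t_k = 3*2**(-k - 1)*(-k**3 - 6*k**2 - k + 12)/(k**2 + 9*k + 20)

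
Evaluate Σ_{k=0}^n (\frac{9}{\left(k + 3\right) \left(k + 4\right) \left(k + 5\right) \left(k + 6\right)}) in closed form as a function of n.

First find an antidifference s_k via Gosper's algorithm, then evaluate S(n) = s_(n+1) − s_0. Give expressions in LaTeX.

S(n) = \frac{n^{3} + 15 n^{2} + 74 n + 60}{20 \left(n^{3} + 15 n^{2} + 74 n + 120\right)}

Ratio r(k) = (k + 3)/(k + 7).
So A=k + 3 and B=k + 7, with C=1.
Need (k + 3)·f(k+1) − (k + 6)·f(k) = 1.
Bound: deg f ≤ 3.
Coefficient equations give f(k) = k*(k**2 + 12*k + 47)/180.
R(k) = B(k−1)·f(k)/C(k) = k*(k + 6)*(k**2 + 12*k + 47)/180; s_k = R·t_k = k*(k**2 + 12*k + 47)/(20*(k + 3)*(k + 4)*(k + 5)).
Δs = 9/(k**4 + 18*k**3 + 119*k**2 + 342*k + 360), as required.
s_(n+1) = (n**3 + 15*n**2 + 74*n + 60)/(20*(n**3 + 15*n**2 + 74*n + 120)) and s_(0) = 0, so S(n) = (n**3 + 15*n**2 + 74*n + 60)/(20*(n**3 + 15*n**2 + 74*n + 120)).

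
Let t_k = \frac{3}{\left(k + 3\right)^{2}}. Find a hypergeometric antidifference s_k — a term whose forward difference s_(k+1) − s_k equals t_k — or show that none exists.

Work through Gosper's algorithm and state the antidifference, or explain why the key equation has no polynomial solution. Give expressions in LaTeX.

none (Gosper's algorithm certifies no s_k)

Step 1: r(k) = (k + 3)**2/(k + 4)**2.
Take A(k)=k**2 + 6*k + 9, B(k)=k**2 + 8*k + 16, C(k)=1.
Set up (k**2 + 6*k + 9)·f(k+1) − (k**2 + 6*k + 9)·f(k) − (1) = 0.
From deg A=2, deg B=2, deg C=0: d=0.
Generic f = c0 gives residual -1; -1 = 0 cannot hold, so t_k is not Gosper-summable.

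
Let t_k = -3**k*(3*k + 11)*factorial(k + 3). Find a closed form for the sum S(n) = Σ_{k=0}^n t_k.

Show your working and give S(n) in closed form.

S(n) = -3*3**n*factorial(n + 4) + 6

r(k) = 3*(k + 4)*(3*k + 14)/(3*k + 11) after simplifying.
Take A(k)=3*k + 12, B(k)=1, C(k)=k + 11/3.
f must satisfy (3*k + 12)·f(k+1) − (1)·f(k) = k + 11/3.
Degrees (1,0,1) ⇒ d ≤ 0.
Coefficient equations give f(k) = 1/3.
So s_k = (B(k−1)f/C)·t_k = (1/(3*k + 11))·t_k = -3**k*factorial(k + 3).
s_(k+1) − s_k = -3**k*(3*k + 11)*factorial(k + 3) = t_k.
Evaluate: s_(n+1) = -3**(n + 1)*factorial(n + 4); subtract s_(0) = -6 ⇒ S(n) = -3*3**n*factorial(n + 4) + 6.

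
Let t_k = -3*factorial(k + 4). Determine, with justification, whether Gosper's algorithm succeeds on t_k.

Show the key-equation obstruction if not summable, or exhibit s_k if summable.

No; the degree bound rules out any f.

Ratio r(k) = k + 5.
A = k + 5, B = 1, C = 1.
Solve (k + 5)·f(k+1) − (1)·f(k) = 1.
Bound: deg f ≤ -1.
Bound -1 < 0, so the key equation has no polynomial solution.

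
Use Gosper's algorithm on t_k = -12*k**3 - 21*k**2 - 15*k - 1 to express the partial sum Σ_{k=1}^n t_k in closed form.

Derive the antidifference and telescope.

Ratio r(k) = (12*k**3 + 57*k**2 + 93*k + 49)/(12*k**3 + 21*k**2 + 15*k + 1).
Factor: A=1; B=1; C=k**3 + 7*k**2/4 + 5*k/4 + 1/12.
f must satisfy (1)·f(k+1) − (1)·f(k) = k**3 + 7*k**2/4 + 5*k/4 + 1/12.
From deg A=0, deg B=0, deg C=3: d=4.
Solving with deg f ≤ 4: f(k) = k*(3*k**3 + k**2 - 3)/12.
Get s_k = R·t_k = k*(-3*k**3 - k**2 + 3) with R(k) = B(k−1)f(k)/C(k) = k*(3*k**3 + k**2 - 3)/(12*k**3 + 21*k**2 + 15*k + 1).
s_(k+1) − s_k = -12*k**3 - 21*k**2 - 15*k - 1 = t_k.
Evaluate: s_(n+1) = -3*n**4 - 13*n**3 - 21*n**2 - 12*n - 1; subtract s_(1) = -1 ⇒ S(n) = n*(-3*n**3 - 13*n**2 - 21*n - 12).

S(n) = n*(-3*n**3 - 13*n**2 - 21*n - 12)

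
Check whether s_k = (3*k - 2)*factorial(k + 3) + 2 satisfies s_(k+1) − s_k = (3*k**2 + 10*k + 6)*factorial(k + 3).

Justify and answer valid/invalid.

s_(k+1) = (3*k + 1)*factorial(k + 4) + 2
s_(k+1) − s_k = (3*k**2 + 10*k + 6)*factorial(k + 3)
(s_(k+1) − s_k) − t_k = 0

valid (s_(k+1) − s_k reduces to t_k)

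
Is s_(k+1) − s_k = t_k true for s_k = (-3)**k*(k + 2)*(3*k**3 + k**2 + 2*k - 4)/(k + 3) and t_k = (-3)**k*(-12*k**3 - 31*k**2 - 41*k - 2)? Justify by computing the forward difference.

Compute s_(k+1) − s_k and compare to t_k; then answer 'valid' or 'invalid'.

Invalid: residual (-3)**k*(12*k**4 + 70*k**3 + 135*k**2 + 127*k + 2)/(k**2 + 7*k + 12) ≠ 0.

s_(k+1) = (-3)**(k + 1)*(k + 3)*(2*k + 3*(k + 1)**3 + (k + 1)**2 - 2)/(k + 4)
s_(k+1) − s_k = (-3)**k*(-12*k**5 - 103*k**4 - 332*k**3 - 526*k**2 - 379*k - 22)/(k**2 + 7*k + 12)
(s_(k+1) − s_k) − t_k = (-3)**k*(12*k**4 + 70*k**3 + 135*k**2 + 127*k + 2)/(k**2 + 7*k + 12)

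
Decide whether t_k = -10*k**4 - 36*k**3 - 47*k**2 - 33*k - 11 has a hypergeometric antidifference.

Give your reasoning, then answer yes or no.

Step 1: r(k) = (10*k**4 + 76*k**3 + 215*k**2 + 275*k + 137)/(10*k**4 + 36*k**3 + 47*k**2 + 33*k + 11).
Normal form (A,B,C) = (1, 1, k**4 + 18*k**3/5 + 47*k**2/10 + 33*k/10 + 11/10).
Key eq: (1)·f(k+1) = (1)·f(k) + (k**4 + 18*k**3/5 + 47*k**2/10 + 33*k/10 + 11/10).
d = 5 from the (0,0,4) case.
A polynomial solution: f(k) = k*(2*k**4 + 4*k**3 + k**2 + 2*k + 2)/10.
So s_k = (B(k−1)f/C)·t_k = (k*(2*k**4 + 4*k**3 + k**2 + 2*k + 2)/(10*k**4 + 36*k**3 + 47*k**2 + 33*k + 11))·t_k = k*(-2*k**4 - 4*k**3 - k**2 - 2*k - 2).
Check: Δs_k = -10*k**4 - 36*k**3 - 47*k**2 - 33*k - 11. ✓

Yes. s_k = k*(-2*k**4 - 4*k**3 - k**2 - 2*k - 2).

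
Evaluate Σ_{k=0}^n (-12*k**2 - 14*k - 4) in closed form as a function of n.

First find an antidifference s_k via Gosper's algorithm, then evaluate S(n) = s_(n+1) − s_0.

S(n) = -4*n**3 - 13*n**2 - 13*n - 4

r(k) = (6*k**2 + 19*k + 15)/(6*k**2 + 7*k + 2) after simplifying.
Normal form (A,B,C) = (1, 1, k**2 + 7*k/6 + 1/3).
Need (1)·f(k+1) − (1)·f(k) = k**2 + 7*k/6 + 1/3.
From deg A=0, deg B=0, deg C=2: d=3.
Solving with deg f ≤ 3: f(k) = k*(4*k**2 + k - 1)/12.
R(k) = B(k−1)·f(k)/C(k) = k*(4*k**2 + k - 1)/(2*(2*k + 1)*(3*k + 2)); s_k = R·t_k = k*(-4*k**2 - k + 1).
Verify: -12*k**2 - 14*k - 4 matches t_k.
s_(n+1) = -4*n**3 - 13*n**2 - 13*n - 4 and s_(0) = 0, so S(n) = -4*n**3 - 13*n**2 - 13*n - 4.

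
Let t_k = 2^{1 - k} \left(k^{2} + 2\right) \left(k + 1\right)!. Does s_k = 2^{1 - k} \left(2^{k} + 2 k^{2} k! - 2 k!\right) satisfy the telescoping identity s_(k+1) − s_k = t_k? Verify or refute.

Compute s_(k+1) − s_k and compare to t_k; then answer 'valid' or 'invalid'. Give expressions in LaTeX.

s_(k+1) = 2**(1 - k)*(2**k + k**3*factorial(k) + 3*k**2*factorial(k) + 2*k*factorial(k))
s_(k+1) − s_k = 2**(1 - k)*(k**2 + 2)*factorial(k + 1)
(s_(k+1) − s_k) − t_k = 0

valid; difference matches t_k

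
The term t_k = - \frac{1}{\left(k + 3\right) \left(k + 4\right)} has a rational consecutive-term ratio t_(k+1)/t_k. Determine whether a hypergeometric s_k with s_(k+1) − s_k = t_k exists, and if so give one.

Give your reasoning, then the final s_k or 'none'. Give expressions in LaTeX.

r(k) = (k + 3)/(k + 5) after simplifying.
Take A(k)=k + 3, B(k)=k + 5, C(k)=1.
Key eq: (k + 3)·f(k+1) = (k + 4)·f(k) + (1).
Bound: deg f ≤ 1.
Coefficient equations give f(k) = k/3.
Certificate R = B(k−1)f/C = k*(k + 4)/3 gives s_k = -k/(3*k + 9).
Δs = -1/(k**2 + 7*k + 12), as required.

s_k = - \frac{k}{3 k + 9}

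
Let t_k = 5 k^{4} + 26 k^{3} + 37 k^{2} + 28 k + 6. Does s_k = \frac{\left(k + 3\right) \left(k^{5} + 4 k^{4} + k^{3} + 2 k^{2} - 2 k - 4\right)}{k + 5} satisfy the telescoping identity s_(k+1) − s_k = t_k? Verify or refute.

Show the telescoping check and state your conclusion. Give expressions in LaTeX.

Invalid: residual \frac{2 \left(- 4 k^{5} - 47 k^{4} - 166 k^{3} - 211 k^{2} - 148 k - 34\right)}{k^{2} + 11 k + 30} ≠ 0.

s_(k+1) = (k**6 + 13*k**5 + 63*k**4 + 147*k**3 + 182*k**2 + 106*k + 8)/(k + 6)
s_(k+1) − s_k = (5*k**6 + 73*k**5 + 379*k**4 + 883*k**3 + 1002*k**2 + 610*k + 112)/(k**2 + 11*k + 30)
(s_(k+1) − s_k) − t_k = 2*(-4*k**5 - 47*k**4 - 166*k**3 - 211*k**2 - 148*k - 34)/(k**2 + 11*k + 30)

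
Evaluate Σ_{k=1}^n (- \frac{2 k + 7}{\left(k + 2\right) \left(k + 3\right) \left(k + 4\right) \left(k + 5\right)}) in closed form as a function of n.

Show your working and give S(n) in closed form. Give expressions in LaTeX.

S(n) = \frac{n \left(- n - 8\right)}{15 \left(n^{2} + 8 n + 15\right)}

Ratio r(k) = (k + 2)*(2*k + 9)/((k + 6)*(2*k + 7)).
Gosper form: A/B · C(k+1)/C(k) with A=k + 2, B=k + 6, C=k + 7/2.
f must satisfy (k + 2)·f(k+1) − (k + 5)·f(k) = k + 7/2.
deg f ≤ 3 (via 1,1,1).
Match coefficients ⇒ f(k) = k*(k + 3)*(k + 6)/16.
R(k) = B(k−1)·f(k)/C(k) = k*(k + 3)*(k + 5)*(k + 6)/(8*(2*k + 7)); s_k = R·t_k = k*(-k - 6)/(8*(k**2 + 6*k + 8)).
s_(k+1) − s_k = (-2*k - 7)/(k**4 + 14*k**3 + 71*k**2 + 154*k + 120) = t_k.
s_(n+1) = (-n**2 - 8*n - 7)/(8*(n**2 + 8*n + 15)) and s_(1) = -7/120, so S(n) = n*(-n - 8)/(15*(n**2 + 8*n + 15)).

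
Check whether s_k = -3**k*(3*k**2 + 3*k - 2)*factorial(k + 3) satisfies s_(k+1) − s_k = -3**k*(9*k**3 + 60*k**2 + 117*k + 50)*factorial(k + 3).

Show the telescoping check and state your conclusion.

Valid — Δs_k = t_k.

s_(k+1) = -3**(k + 1)*(3*k**2 + 9*k + 4)*factorial(k + 4)
s_(k+1) − s_k = -3**k*(9*k**3 + 60*k**2 + 117*k + 50)*factorial(k + 3)
(s_(k+1) − s_k) − t_k = 0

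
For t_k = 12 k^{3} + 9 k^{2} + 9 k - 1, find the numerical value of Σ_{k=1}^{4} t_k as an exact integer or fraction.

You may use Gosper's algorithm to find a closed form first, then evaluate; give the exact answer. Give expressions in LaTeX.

Σ = 1556

Compute t_(k+1)/t_k: get (12*k**3 + 45*k**2 + 63*k + 29)/(12*k**3 + 9*k**2 + 9*k - 1).
Gosper form: A/B · C(k+1)/C(k) with A=1, B=1, C=k**3 + 3*k**2/4 + 3*k/4 - 1/12.
f must satisfy (1)·f(k+1) − (1)·f(k) = k**3 + 3*k**2/4 + 3*k/4 - 1/12.
Degrees (0,0,3) ⇒ d ≤ 4.
Match coefficients ⇒ f(k) = k*(3*k**3 - 3*k**2 + 3*k - 4)/12.
R(k) = B(k−1)·f(k)/C(k) = k*(3*k**3 - 3*k**2 + 3*k - 4)/(12*k**3 + 9*k**2 + 9*k - 1); s_k = R·t_k = k*(3*k**3 - 3*k**2 + 3*k - 4).
Check: Δs_k = 12*k**3 + 9*k**2 + 9*k - 1. ✓
Σ_(k=1)^(4) t_k = s_(5) − s_(1) = 1555 − (-1) = 1556.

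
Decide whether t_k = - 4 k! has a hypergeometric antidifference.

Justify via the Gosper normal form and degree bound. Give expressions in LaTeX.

No; the degree bound rules out any f.

The ratio is k + 1.
Normal form (A,B,C) = (k + 1, 1, 1).
Set up (k + 1)·f(k+1) − (1)·f(k) − (1) = 0.
From deg A=1, deg B=0, deg C=0: d=-1.
d = -1 < 0 ⇒ no nonzero polynomial f; not summable.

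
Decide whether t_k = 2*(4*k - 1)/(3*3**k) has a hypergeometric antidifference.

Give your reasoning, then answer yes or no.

Yes. s_k = (-4*k - 1)/3**k.

Ratio r(k) = (4*k + 3)/(3*(4*k - 1)).
Gosper form: A/B · C(k+1)/C(k) with A=1/3, B=1, C=k - 1/4.
Need (1/3)·f(k+1) − (1)·f(k) = k - 1/4.
Bound: deg f ≤ 1.
Coefficient equations give f(k) = -3*(4*k + 1)/8.
Get s_k = R·t_k = (-4*k - 1)/3**k with R(k) = B(k−1)f(k)/C(k) = -3*(4*k + 1)/(2*(4*k - 1)).
Δs = 2*(4*k - 1)/(3*3**k), as required.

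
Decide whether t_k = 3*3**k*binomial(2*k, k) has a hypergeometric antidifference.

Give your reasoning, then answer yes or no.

No — key equation has no polynomial f.

t_(k+1)/t_k = 6*(2*k + 1)/(k + 1).
Take A(k)=12*k + 6, B(k)=k + 1, C(k)=1.
Set up (12*k + 6)·f(k+1) − (k)·f(k) − (1) = 0.
From deg A=1, deg B=1, deg C=0: d=-1.
Negative degree bound (-1): no f exists, t_k not Gosper-summable.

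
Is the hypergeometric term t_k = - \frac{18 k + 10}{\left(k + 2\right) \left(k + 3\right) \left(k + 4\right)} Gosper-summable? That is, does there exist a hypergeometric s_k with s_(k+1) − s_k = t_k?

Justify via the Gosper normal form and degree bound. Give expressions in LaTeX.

Yes. s_k = - \frac{k \left(23 k + 7\right)}{6 \left(k + 2\right) \left(k + 3\right)}.

Step 1: r(k) = (k + 2)*(9*k + 14)/((k + 5)*(9*k + 5)).
Factor: A=k + 2; B=k + 5; C=k + 5/9.
Need (k + 2)·f(k+1) − (k + 4)·f(k) = k + 5/9.
Bound: deg f ≤ 2.
A polynomial solution: f(k) = k*(23*k + 7)/108.
R(k) = B(k−1)·f(k)/C(k) = k*(k + 4)*(23*k + 7)/(12*(9*k + 5)); s_k = R·t_k = -k*(23*k + 7)/(6*(k + 2)*(k + 3)).
Verify: 2*(-9*k - 5)/(k**3 + 9*k**2 + 26*k + 24) matches t_k.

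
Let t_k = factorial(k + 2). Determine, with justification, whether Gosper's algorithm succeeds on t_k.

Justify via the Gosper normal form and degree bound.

Compute t_(k+1)/t_k: get k + 3.
Normal form (A,B,C) = (k + 3, 1, 1).
Key eq: (k + 3)·f(k+1) = (1)·f(k) + (1).
d = -1 from the (1,0,0) case.
Negative degree bound (-1): no f exists, t_k not Gosper-summable.

No. Not Gosper-summable.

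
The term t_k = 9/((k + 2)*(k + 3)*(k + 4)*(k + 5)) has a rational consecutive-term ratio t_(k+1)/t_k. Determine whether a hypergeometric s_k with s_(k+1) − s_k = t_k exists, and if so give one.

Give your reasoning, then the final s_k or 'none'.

s_k = k*(k**2 + 9*k + 26)/(8*(k + 2)*(k + 3)*(k + 4))

Ratio r(k) = (k + 2)/(k + 6).
Take A(k)=k + 2, B(k)=k + 6, C(k)=1.
Set up (k + 2)·f(k+1) − (k + 5)·f(k) − (1) = 0.
d = 3 from the (1,1,0) case.
Solve for f: f(k) = k*(k**2 + 9*k + 26)/72 (degree 3 ≤ 3).
Certificate R = B(k−1)f/C = k*(k + 5)*(k**2 + 9*k + 26)/72 gives s_k = k*(k**2 + 9*k + 26)/(8*(k + 2)*(k + 3)*(k + 4)).
s_(k+1) − s_k = 9/(k**4 + 14*k**3 + 71*k**2 + 154*k + 120) = t_k.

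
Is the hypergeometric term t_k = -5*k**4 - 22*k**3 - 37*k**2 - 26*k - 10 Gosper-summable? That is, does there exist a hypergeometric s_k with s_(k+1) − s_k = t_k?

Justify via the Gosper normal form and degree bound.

Yes. s_k = k*(-k**4 - 3*k**3 - 3*k**2 - 3).

r(k) = (5*k**4 + 42*k**3 + 133*k**2 + 186*k + 100)/(5*k**4 + 22*k**3 + 37*k**2 + 26*k + 10) after simplifying.
Normal form (A,B,C) = (1, 1, k**4 + 22*k**3/5 + 37*k**2/5 + 26*k/5 + 2).
f must satisfy (1)·f(k+1) − (1)·f(k) = k**4 + 22*k**3/5 + 37*k**2/5 + 26*k/5 + 2.
deg f ≤ 5 (via 0,0,4).
Coefficient equations give f(k) = k*(k**4 + 3*k**3 + 3*k**2 + 3)/5.
Get s_k = R·t_k = k*(-k**4 - 3*k**3 - 3*k**2 - 3) with R(k) = B(k−1)f(k)/C(k) = k*(k**4 + 3*k**3 + 3*k**2 + 3)/(5*k**4 + 22*k**3 + 37*k**2 + 26*k + 10).
s_(k+1) − s_k = -5*k**4 - 22*k**3 - 37*k**2 - 26*k - 10 = t_k.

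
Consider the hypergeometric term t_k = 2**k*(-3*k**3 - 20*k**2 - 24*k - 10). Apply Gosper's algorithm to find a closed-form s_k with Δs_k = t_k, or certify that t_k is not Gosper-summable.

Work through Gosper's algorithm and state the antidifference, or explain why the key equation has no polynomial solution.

s_k = 2**k*(-3*k**3 - 2*k**2 + 2*k - 4)

Compute t_(k+1)/t_k: get 2*(3*k**3 + 29*k**2 + 73*k + 57)/(3*k**3 + 20*k**2 + 24*k + 10).
Gosper form: A/B · C(k+1)/C(k) with A=2, B=1, C=k**3 + 20*k**2/3 + 8*k + 10/3.
Set up (2)·f(k+1) − (1)·f(k) − (k**3 + 20*k**2/3 + 8*k + 10/3) = 0.
deg f ≤ 3 (via 0,0,3).
Solve for f: f(k) = (3*k**3 + 2*k**2 - 2*k + 4)/3 (degree 3 ≤ 3).
Get s_k = R·t_k = 2**k*(-3*k**3 - 2*k**2 + 2*k - 4) with R(k) = B(k−1)f(k)/C(k) = (3*k**3 + 2*k**2 - 2*k + 4)/(3*k**3 + 20*k**2 + 24*k + 10).
s_(k+1) − s_k = 2**k*(-3*k**3 - 20*k**2 - 24*k - 10) = t_k.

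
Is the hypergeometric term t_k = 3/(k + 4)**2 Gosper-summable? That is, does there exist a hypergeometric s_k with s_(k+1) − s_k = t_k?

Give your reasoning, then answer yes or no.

r(k) = (k + 4)**2/(k + 5)**2 after simplifying.
Normal form (A,B,C) = (k**2 + 8*k + 16, k**2 + 10*k + 25, 1).
Solve (k**2 + 8*k + 16)·f(k+1) − (k**2 + 8*k + 16)·f(k) = 1.
Degrees (2,2,0) ⇒ d ≤ 0.
f = c0 ⇒ A·f(k+1) − B(k−1)·f(k) − C = -1. The system {-1 = 0} is inconsistent; no antidifference.

No — key equation has no polynomial f.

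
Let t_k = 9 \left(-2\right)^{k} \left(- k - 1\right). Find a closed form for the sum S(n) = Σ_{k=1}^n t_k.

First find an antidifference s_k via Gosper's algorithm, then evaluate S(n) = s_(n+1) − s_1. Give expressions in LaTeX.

S(n) = - 6 \left(-2\right)^{n} n - 8 \left(-2\right)^{n} + 8

Ratio r(k) = 2*(-k - 2)/(k + 1).
Gosper form: A/B · C(k+1)/C(k) with A=-2, B=1, C=k + 1.
Key eq: (-2)·f(k+1) = (1)·f(k) + (k + 1).
Bound: deg f ≤ 1.
Coefficient equations give f(k) = -(3*k + 1)/9.
R(k) = B(k−1)·f(k)/C(k) = -(3*k + 1)/(9*(k + 1)); s_k = R·t_k = (-2)**k*(3*k + 1).
Check: Δs_k = 9*(-2)**k*(-k - 1). ✓
Telescope: S(n) = s_(n+1) − s_(1) = (-2)**(n + 1)*(3*n + 4) − (-8) = -6*(-2)**n*n - 8*(-2)**n + 8.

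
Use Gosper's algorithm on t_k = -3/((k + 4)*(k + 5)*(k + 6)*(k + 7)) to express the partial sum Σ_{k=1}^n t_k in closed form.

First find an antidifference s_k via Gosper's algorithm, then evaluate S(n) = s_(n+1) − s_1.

S(n) = n*(-n**2 - 18*n - 107)/(210*(n**3 + 18*n**2 + 107*n + 210))

t_(k+1)/t_k = (k + 4)/(k + 8).
Take A(k)=k + 4, B(k)=k + 8, C(k)=1.
Need (k + 4)·f(k+1) − (k + 7)·f(k) = 1.
Bound: deg f ≤ 3.
Solve for f: f(k) = k*(k**2 + 15*k + 74)/360 (degree 3 ≤ 3).
Certificate R = B(k−1)f/C = k*(k + 7)*(k**2 + 15*k + 74)/360 gives s_k = k*(-k**2 - 15*k - 74)/(120*(k + 4)*(k + 5)*(k + 6)).
Check: Δs_k = -3/(k**4 + 22*k**3 + 179*k**2 + 638*k + 840). ✓
Σ_(k=1)^n t_k = s_(n+1) − s_(1) = ((-n**3 - 18*n**2 - 107*n - 90)/(120*(n**3 + 18*n**2 + 107*n + 210))) − (-1/280), i.e. n*(-n**2 - 18*n - 107)/(210*(n**3 + 18*n**2 + 107*n + 210)).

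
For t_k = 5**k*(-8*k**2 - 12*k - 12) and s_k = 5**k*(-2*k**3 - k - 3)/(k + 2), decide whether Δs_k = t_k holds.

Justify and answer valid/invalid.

s_(k+1) = 5**(k + 1)*(-k - 2*(k + 1)**3 - 4)/(k + 3)
s_(k+1) − s_k = 5**k*(-8*k**4 - 44*k**3 - 94*k**2 - 94*k - 51)/(k**2 + 5*k + 6)
(s_(k+1) − s_k) − t_k = 5**k*(8*k**3 + 26*k**2 + 38*k + 21)/(k**2 + 5*k + 6)

Invalid: residual 5**k*(8*k**3 + 26*k**2 + 38*k + 21)/(k**2 + 5*k + 6) ≠ 0.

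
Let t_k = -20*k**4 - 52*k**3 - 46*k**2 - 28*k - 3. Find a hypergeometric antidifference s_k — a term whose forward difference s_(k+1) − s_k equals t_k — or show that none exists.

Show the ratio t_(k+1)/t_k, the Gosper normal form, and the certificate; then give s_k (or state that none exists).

s_k = k*(-4*k**4 - 3*k**3 + 4*k**2 - 4*k + 4)

Ratio r(k) = (20*k**4 + 132*k**3 + 322*k**2 + 356*k + 149)/(20*k**4 + 52*k**3 + 46*k**2 + 28*k + 3).
A = 1, B = 1, C = k**4 + 13*k**3/5 + 23*k**2/10 + 7*k/5 + 3/20.
Need (1)·f(k+1) − (1)·f(k) = k**4 + 13*k**3/5 + 23*k**2/10 + 7*k/5 + 3/20.
Degrees (0,0,4) ⇒ d ≤ 5.
A polynomial solution: f(k) = k*(4*k**4 + 3*k**3 - 4*k**2 + 4*k - 4)/20.
Then R = B(k−1)f/C = k*(4*k**4 + 3*k**3 - 4*k**2 + 4*k - 4)/(20*k**4 + 52*k**3 + 46*k**2 + 28*k + 3), so s_k = R(k)·t_k = k*(-4*k**4 - 3*k**3 + 4*k**2 - 4*k + 4).
Δs = -20*k**4 - 52*k**3 - 46*k**2 - 28*k - 3, as required.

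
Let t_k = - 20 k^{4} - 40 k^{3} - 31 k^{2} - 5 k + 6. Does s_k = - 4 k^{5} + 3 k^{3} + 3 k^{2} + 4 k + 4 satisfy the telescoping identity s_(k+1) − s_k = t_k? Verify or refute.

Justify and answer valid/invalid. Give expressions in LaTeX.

Valid: the claim telescopes to t_k.

s_(k+1) = -4*k**5 - 20*k**4 - 37*k**3 - 28*k**2 - k + 10
s_(k+1) − s_k = -20*k**4 - 40*k**3 - 31*k**2 - 5*k + 6
(s_(k+1) − s_k) − t_k = 0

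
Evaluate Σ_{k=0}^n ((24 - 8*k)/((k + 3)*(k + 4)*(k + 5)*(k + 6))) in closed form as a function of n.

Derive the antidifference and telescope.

r(k) = (k - 2)*(k + 3)/((k - 3)*(k + 7)) after simplifying.
Normal form (A,B,C) = (k + 3, k + 7, k - 3).
f must satisfy (k + 3)·f(k+1) − (k + 6)·f(k) = k - 3.
Degrees (1,1,1) ⇒ d ≤ 3.
A polynomial solution: f(k) = -k*(k**2 + 12*k + 107)/120.
So s_k = (B(k−1)f/C)·t_k = (-k*(k + 6)*(k**2 + 12*k + 107)/(120*(k - 3)))·t_k = k*(k**2 + 12*k + 107)/(15*(k + 3)*(k + 4)*(k + 5)).
Check: Δs_k = 8*(3 - k)/(k**4 + 18*k**3 + 119*k**2 + 342*k + 360). ✓
Evaluate: s_(n+1) = (n**3 + 15*n**2 + 134*n + 120)/(15*(n**3 + 15*n**2 + 74*n + 120)); subtract s_(0) = 0 ⇒ S(n) = (n**3 + 15*n**2 + 134*n + 120)/(15*(n**3 + 15*n**2 + 74*n + 120)).

S(n) = (n**3 + 15*n**2 + 134*n + 120)/(15*(n**3 + 15*n**2 + 74*n + 120))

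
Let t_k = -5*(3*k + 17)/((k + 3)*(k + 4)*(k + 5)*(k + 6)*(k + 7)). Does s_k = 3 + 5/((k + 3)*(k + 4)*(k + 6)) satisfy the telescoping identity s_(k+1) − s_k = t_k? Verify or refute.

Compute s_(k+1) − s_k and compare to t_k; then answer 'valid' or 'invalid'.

Valid: the claim telescopes to t_k.

s_(k+1) = 3 + 5/((k + 4)*(k + 5)*(k + 7))
s_(k+1) − s_k = 5*(-3*k - 17)/(k**5 + 25*k**4 + 245*k**3 + 1175*k**2 + 2754*k + 2520)
(s_(k+1) − s_k) − t_k = 0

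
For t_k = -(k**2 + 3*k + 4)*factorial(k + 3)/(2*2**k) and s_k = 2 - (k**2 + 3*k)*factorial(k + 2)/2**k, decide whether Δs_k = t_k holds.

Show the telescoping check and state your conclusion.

valid; difference matches t_k

s_(k+1) = -2**(-k - 1)*(3*k + (k + 1)**2 + 3)*factorial(k + 3) + 2
s_(k+1) − s_k = -(k**2 + 3*k + 4)*factorial(k + 3)/(2*2**k)
(s_(k+1) − s_k) − t_k = 0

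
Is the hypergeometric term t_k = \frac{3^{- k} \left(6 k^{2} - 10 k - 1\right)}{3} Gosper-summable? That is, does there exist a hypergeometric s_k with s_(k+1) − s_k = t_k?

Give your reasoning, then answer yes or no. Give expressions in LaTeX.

The ratio is (6*k**2 + 2*k - 5)/(3*(6*k**2 - 10*k - 1)).
So A=1/3 and B=1, with C=k**2 - 5*k/3 - 1/6.
Solve (1/3)·f(k+1) − (1)·f(k) = k**2 - 5*k/3 - 1/6.
Degrees (0,0,2) ⇒ d ≤ 2.
Solving with deg f ≤ 2: f(k) = -k*(3*k - 2)/2.
So s_k = (B(k−1)f/C)·t_k = (-3*k*(3*k - 2)/(6*k**2 - 10*k - 1))·t_k = k*(2 - 3*k)/3**k.
Δs = (6*k**2 - 10*k - 1)/(3*3**k), as required.

Yes. s_k = 3^{- k} k \left(2 - 3 k\right).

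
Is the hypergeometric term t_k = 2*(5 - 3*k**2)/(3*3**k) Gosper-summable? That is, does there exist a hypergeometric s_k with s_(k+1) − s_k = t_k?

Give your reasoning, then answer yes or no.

Yes. s_k = (3*k**2 + 3*k - 2)/3**k.

Compute t_(k+1)/t_k: get (3*(k + 1)**2 - 5)/(3*(3*k**2 - 5)).
So A=1/3 and B=1, with C=k**2 - 5/3.
Set up (1/3)·f(k+1) − (1)·f(k) − (k**2 - 5/3) = 0.
Bound: deg f ≤ 2.
A polynomial solution: f(k) = -(3*k**2 + 3*k - 2)/2.
Certificate R = B(k−1)f/C = -3*(3*k**2 + 3*k - 2)/(2*(3*k**2 - 5)) gives s_k = (3*k**2 + 3*k - 2)/3**k.
Verify: 2*(5 - 3*k**2)/(3*3**k) matches t_k.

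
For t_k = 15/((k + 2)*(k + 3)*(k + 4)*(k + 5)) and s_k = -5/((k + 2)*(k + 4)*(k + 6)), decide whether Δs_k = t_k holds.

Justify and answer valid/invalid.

Invalid: residual 15*(-4*k - 23)/(k**6 + 27*k**5 + 295*k**4 + 1665*k**3 + 5104*k**2 + 8028*k + 5040) ≠ 0.

s_(k+1) = -5/((k + 3)*(k + 5)*(k + 7))
s_(k+1) − s_k = 15*(k**2 + 9*k + 19)/(k**6 + 27*k**5 + 295*k**4 + 1665*k**3 + 5104*k**2 + 8028*k + 5040)
(s_(k+1) − s_k) − t_k = 15*(-4*k - 23)/(k**6 + 27*k**5 + 295*k**4 + 1665*k**3 + 5104*k**2 + 8028*k + 5040)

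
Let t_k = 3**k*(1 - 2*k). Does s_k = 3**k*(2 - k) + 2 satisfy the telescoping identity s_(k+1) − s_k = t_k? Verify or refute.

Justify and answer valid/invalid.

Valid: the claim telescopes to t_k.

s_(k+1) = 3**(k + 1)*(1 - k) + 2
s_(k+1) − s_k = 3**k*(1 - 2*k)
(s_(k+1) − s_k) − t_k = 0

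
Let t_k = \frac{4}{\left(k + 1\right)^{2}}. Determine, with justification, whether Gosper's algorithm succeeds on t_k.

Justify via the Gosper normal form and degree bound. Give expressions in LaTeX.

r(k) = (k + 1)**2/(k + 2)**2 after simplifying.
Take A(k)=k**2 + 2*k + 1, B(k)=k**2 + 4*k + 4, C(k)=1.
Need (k**2 + 2*k + 1)·f(k+1) − (k**2 + 2*k + 1)·f(k) = 1.
d = 0 from the (2,2,0) case.
f = c0 ⇒ A·f(k+1) − B(k−1)·f(k) − C = -1. The system {-1 = 0} is inconsistent; no antidifference.

No — key equation has no polynomial f.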